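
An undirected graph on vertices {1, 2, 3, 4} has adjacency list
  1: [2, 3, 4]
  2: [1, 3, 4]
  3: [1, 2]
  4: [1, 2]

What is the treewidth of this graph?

2

A width-2 tree decomposition is:
Bags: B1 = {1, 2, 4}  B2 = {1, 2, 3}
Tree: B1–B2
Each bag holds 3 vertices, so the decomposition has width 2, which upper-bounds the treewidth. For the lower bound, the 3 vertices {1, 2, 3} are pairwise adjacent, and any tree decomposition puts a clique entirely inside one bag — forcing width ≥ 2. Hence tw(G) = 2 exactly.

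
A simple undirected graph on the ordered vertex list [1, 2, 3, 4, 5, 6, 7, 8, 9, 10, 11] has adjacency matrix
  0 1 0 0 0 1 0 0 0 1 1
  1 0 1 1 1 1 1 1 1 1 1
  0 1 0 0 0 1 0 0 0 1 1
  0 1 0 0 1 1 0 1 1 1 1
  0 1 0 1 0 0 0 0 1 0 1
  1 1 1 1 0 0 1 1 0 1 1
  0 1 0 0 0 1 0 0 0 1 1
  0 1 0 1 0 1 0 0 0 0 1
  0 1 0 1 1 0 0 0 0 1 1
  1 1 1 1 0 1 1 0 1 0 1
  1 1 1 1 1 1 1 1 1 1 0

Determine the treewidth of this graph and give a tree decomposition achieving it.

Treewidth 4.
One such decomposition:
Bags: B1 = {2, 4, 9, 10, 11}  B2 = {2, 4, 5, 9, 11}  B3 = {2, 4, 6, 10, 11}  B4 = {2, 3, 6, 10, 11}  B5 = {2, 4, 6, 8, 11}  B6 = {2, 6, 7, 10, 11}  B7 = {1, 2, 6, 10, 11}
Tree: B1–B2, B1–B3, B3–B4, B3–B5, B3–B6, B4–B7

Each bag holds 5 vertices, so the decomposition has width 4, which upper-bounds the treewidth. Conversely, {2, 4, 9, 10, 11} is a clique of size 5, and the vertices of any clique must share a bag in every tree decomposition; so some bag has ≥ 5 vertices and tw(G) ≥ 4. Hence tw(G) = 4 exactly.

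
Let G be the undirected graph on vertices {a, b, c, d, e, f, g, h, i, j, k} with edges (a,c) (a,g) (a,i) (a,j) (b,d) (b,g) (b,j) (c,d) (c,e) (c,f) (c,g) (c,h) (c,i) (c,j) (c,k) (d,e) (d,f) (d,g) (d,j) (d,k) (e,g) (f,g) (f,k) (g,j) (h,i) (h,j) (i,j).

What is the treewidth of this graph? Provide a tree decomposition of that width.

Treewidth 3.
Bags: B1 = {a, c, g, j}  B2 = {c, d, g, j}  B3 = {a, c, i, j}  B4 = {b, d, g, j}  B5 = {c, h, i, j}  B6 = {c, d, e, g}  B7 = {c, d, f, g}  B8 = {c, d, f, k}
Tree: B1–B2, B1–B3, B2–B4, B3–B5, B2–B6, B2–B7, B7–B8

Every bag has size at most 4, so the width is 4 − 1 = 3 and tw(G) ≤ 3. Conversely, {c, d, g, j} is a clique of size 4, and the vertices of any clique must share a bag in every tree decomposition; so some bag has ≥ 4 vertices and tw(G) ≥ 3. Combining the bounds, tw(G) = 3.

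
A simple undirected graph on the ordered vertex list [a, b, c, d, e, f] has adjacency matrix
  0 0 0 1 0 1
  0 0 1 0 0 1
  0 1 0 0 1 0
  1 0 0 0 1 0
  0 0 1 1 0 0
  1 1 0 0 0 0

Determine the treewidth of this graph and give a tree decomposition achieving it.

Treewidth 2.
Bags: B1 = {a, b, f}  B2 = {a, b, d}  B3 = {b, d, e}  B4 = {b, c, e}
Tree: B1–B2, B2–B3, B3–B4

The largest bag has 3 vertices, giving width 2; this decomposition certifies tw(G) ≤ 2. Since b–f–a–d–e–c–b is a cycle in G, G is not acyclic. Forests are exactly the graphs of treewidth ≤ 1, so tw(G) ≥ 2. The upper and lower bounds meet at 2, so that is the treewidth.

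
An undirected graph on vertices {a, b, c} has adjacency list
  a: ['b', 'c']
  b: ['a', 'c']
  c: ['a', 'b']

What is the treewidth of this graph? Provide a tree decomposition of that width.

Treewidth 2.
One optimal decomposition is:
Bags: B1 = {a, b, c}
Tree: (single bag)

A single bag containing all 3 vertices is trivially a valid decomposition of width 2. Conversely, {a, b, c} is a clique of size 3, and the vertices of any clique must share a bag in every tree decomposition; so some bag has ≥ 3 vertices and tw(G) ≥ 2. The upper and lower bounds meet at 2, so that is the treewidth.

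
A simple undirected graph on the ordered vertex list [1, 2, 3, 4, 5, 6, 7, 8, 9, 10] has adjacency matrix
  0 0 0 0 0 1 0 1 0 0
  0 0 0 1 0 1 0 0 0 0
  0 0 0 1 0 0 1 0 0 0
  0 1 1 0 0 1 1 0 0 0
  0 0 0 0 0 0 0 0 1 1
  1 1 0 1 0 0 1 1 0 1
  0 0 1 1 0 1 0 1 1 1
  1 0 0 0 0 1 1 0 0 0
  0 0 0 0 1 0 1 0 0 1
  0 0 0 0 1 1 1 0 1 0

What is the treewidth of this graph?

2

A width-2 tree decomposition is:
Bags: B1 = {4, 6, 7}  B2 = {6, 7, 8}  B3 = {1, 6, 8}  B4 = {2, 4, 6}  B5 = {6, 7, 10}  B6 = {7, 9, 10}  B7 = {5, 9, 10}  B8 = {3, 4, 7}
Tree: B1–B2, B2–B3, B1–B4, B2–B5, B5–B6, B6–B7, B1–B8
The largest bag has 3 vertices, giving width 2; this decomposition certifies tw(G) ≤ 2. On the other hand G contains the 3-clique {5, 9, 10}. A clique must lie in a single bag of any decomposition, so no decomposition can have width below 2. Combining the bounds, tw(G) = 2.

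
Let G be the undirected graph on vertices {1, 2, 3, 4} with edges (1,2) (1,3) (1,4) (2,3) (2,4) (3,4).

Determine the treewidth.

3

A width-3 tree decomposition is:
Bags: B1 = {1, 2, 3, 4}
Tree: (single bag)
A single bag containing all 4 vertices is trivially a valid decomposition of width 3. On the other hand G contains the 4-clique {1, 2, 3, 4}. A clique must lie in a single bag of any decomposition, so no decomposition can have width below 3. Therefore the treewidth is 3.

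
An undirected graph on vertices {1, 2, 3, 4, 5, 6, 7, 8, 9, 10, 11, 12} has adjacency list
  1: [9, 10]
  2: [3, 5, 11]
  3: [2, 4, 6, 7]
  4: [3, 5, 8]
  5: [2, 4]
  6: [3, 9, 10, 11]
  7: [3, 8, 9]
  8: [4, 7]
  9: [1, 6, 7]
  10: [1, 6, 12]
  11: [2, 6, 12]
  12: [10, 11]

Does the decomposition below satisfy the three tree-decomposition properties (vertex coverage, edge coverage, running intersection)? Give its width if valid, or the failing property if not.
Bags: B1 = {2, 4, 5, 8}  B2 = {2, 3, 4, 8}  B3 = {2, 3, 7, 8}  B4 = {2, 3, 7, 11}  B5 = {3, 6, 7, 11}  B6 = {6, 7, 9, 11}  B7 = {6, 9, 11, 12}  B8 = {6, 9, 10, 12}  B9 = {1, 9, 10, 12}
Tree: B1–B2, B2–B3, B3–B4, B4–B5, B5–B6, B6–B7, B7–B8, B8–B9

Yes; width 3.

Every vertex of G appears in some bag (union = {1, 2, 3, 4, 5, 6, 7, 8, 9, 10, 11, 12}); every edge is covered by a bag; and for each vertex v the set of bags containing v is connected in the bag tree. The decomposition is therefore valid. The largest bag has 4 vertices, so the width is 3.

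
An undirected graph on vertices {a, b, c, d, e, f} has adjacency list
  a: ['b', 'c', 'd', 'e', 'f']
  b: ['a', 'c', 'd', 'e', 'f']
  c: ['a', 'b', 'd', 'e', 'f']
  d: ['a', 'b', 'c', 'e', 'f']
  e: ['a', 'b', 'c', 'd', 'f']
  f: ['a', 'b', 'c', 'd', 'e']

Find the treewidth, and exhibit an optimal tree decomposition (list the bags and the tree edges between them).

Treewidth 5.
Bags: B1 = {a, b, c, d, e, f}
Tree: (single bag)

A single bag containing all 6 vertices is trivially a valid decomposition of width 5. Conversely, {a, b, c, d, e, f} is a clique of size 6, and the vertices of any clique must share a bag in every tree decomposition; so some bag has ≥ 6 vertices and tw(G) ≥ 5. Hence tw(G) = 5 exactly.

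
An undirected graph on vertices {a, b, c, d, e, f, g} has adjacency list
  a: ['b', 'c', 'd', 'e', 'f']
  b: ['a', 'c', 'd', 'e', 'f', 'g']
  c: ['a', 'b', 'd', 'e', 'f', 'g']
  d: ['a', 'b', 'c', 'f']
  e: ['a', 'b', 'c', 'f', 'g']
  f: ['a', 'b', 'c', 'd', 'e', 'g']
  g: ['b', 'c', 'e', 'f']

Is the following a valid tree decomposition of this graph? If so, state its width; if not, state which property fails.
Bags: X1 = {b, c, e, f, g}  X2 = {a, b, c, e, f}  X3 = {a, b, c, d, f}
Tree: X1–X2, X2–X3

Yes; width 4.

Vertex coverage: the bags together contain {a, b, c, d, e, f, g}, the full vertex set. Edge coverage: each edge of G has both endpoints in at least one bag. Running intersection: for every vertex, the bags containing it form a connected subtree. All three properties hold, so this is a valid tree decomposition of width max|bag| − 1 = 4, and hence tw(G) ≤ 4.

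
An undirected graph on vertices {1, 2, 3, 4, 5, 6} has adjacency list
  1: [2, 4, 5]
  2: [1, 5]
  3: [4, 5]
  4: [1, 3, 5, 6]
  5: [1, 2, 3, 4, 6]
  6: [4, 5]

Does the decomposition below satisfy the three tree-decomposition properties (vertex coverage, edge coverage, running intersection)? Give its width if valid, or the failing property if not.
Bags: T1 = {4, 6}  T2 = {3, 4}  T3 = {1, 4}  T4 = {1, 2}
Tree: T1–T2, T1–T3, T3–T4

No — vertex 5 appears in no bag.

A tree decomposition must satisfy three properties: every vertex lies in some bag; for every edge, both endpoints lie together in some bag; and for every vertex, the bags containing it form a connected subtree. Here vertex 5 appears in no bag, so the decomposition is invalid.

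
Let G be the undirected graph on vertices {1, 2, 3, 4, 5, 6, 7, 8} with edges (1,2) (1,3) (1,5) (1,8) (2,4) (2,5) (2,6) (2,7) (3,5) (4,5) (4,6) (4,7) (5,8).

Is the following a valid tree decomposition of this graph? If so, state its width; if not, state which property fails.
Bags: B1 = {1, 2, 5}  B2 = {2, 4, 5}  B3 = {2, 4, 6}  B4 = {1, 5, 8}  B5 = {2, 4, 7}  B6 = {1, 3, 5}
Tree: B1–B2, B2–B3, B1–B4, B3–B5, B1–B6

Every vertex of G appears in some bag (union = {1, 2, 3, 4, 5, 6, 7, 8}); every edge is covered by a bag; and for each vertex v the set of bags containing v is connected in the bag tree. The decomposition is therefore valid. The largest bag has 3 vertices, so the width is 2.

Yes; width 2.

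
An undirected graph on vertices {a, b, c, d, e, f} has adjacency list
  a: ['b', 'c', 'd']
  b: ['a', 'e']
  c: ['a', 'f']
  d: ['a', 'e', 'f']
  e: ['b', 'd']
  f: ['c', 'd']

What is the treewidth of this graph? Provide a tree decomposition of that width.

The largest bag has 3 vertices, giving width 2; this decomposition certifies tw(G) ≤ 2. The edges f–c–a–d–f form a cycle, so G is not a tree and its treewidth is at least 2. Therefore the treewidth is 2.

Treewidth 2.
One optimal decomposition is:
Bags: B1 = {c, d, f}  B2 = {a, c, d}  B3 = {a, d, e}  B4 = {a, b, e}
Tree: B1–B2, B2–B3, B3–B4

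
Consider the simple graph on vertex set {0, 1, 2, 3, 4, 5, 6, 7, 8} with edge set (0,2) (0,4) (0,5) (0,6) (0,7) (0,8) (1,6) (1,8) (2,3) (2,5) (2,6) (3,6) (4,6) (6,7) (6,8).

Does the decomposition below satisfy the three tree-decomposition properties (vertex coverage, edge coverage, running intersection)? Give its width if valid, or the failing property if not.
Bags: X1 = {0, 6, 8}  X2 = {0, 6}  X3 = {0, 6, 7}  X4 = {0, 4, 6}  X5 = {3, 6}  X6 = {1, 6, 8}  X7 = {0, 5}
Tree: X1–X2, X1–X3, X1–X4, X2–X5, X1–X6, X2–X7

A tree decomposition must satisfy three properties: every vertex lies in some bag; for every edge, both endpoints lie together in some bag; and for every vertex, the bags containing it form a connected subtree. Here vertex 2 appears in no bag, so the decomposition is invalid.

No — vertex 2 appears in no bag.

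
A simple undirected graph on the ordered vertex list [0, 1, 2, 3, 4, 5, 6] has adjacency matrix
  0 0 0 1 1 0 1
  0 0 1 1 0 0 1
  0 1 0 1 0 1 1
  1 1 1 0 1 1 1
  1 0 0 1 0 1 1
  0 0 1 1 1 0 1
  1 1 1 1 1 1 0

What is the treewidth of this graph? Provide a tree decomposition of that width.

Treewidth 3.
Bags: B1 = {3, 4, 5, 6}  B2 = {2, 3, 5, 6}  B3 = {1, 2, 3, 6}  B4 = {0, 3, 4, 6}
Tree: B1–B2, B2–B3, B1–B4

Every bag has size at most 4, so the width is 4 − 1 = 3 and tw(G) ≤ 3. On the other hand G contains the 4-clique {0, 3, 4, 6}. A clique must lie in a single bag of any decomposition, so no decomposition can have width below 3. Combining the bounds, tw(G) = 3.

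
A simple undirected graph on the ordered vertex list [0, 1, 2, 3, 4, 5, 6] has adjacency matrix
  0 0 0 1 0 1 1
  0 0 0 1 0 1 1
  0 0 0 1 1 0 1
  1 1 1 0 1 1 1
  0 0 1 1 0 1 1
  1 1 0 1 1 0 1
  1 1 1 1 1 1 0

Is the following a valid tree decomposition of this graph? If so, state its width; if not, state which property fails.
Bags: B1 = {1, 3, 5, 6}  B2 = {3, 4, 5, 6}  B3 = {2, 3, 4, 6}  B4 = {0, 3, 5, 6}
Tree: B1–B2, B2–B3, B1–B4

Yes; width 3.

Every vertex of G appears in some bag (union = {0, 1, 2, 3, 4, 5, 6}); every edge is covered by a bag; and for each vertex v the set of bags containing v is connected in the bag tree. The decomposition is therefore valid. The largest bag has 4 vertices, so the width is 3.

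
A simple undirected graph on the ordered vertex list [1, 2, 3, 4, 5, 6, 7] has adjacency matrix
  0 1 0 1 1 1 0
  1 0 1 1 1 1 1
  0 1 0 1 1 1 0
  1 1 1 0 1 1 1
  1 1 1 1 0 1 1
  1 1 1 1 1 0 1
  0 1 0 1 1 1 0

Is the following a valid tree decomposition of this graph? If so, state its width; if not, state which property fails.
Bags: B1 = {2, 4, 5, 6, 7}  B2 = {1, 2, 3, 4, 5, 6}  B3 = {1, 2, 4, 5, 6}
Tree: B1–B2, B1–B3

A tree decomposition must satisfy three properties: every vertex lies in some bag; for every edge, both endpoints lie together in some bag; and for every vertex, the bags containing it form a connected subtree. Here bags containing vertex 1 are not connected in the tree, so the decomposition is invalid.

No — bags containing vertex 1 are not connected in the tree.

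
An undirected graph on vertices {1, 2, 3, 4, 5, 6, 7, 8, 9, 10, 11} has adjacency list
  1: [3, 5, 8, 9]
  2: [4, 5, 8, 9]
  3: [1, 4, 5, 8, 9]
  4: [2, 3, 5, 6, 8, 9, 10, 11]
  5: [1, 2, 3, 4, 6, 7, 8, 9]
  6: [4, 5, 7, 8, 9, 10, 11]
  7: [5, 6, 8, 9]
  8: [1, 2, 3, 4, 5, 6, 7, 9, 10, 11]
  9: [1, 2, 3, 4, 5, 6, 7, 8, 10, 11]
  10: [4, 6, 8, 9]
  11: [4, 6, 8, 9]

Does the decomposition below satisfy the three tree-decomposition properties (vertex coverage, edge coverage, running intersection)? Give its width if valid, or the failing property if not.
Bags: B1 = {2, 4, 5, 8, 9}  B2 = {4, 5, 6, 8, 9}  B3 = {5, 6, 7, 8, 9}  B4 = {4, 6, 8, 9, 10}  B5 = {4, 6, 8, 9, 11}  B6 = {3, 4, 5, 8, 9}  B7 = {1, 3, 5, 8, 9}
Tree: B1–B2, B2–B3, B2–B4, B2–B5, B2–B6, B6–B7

Vertex coverage: the bags together contain {1, 2, 3, 4, 5, 6, 7, 8, 9, 10, 11}, the full vertex set. Edge coverage: each edge of G has both endpoints in at least one bag. Running intersection: for every vertex, the bags containing it form a connected subtree. All three properties hold, so this is a valid tree decomposition of width max|bag| − 1 = 4, and hence tw(G) ≤ 4.

Yes; width 4.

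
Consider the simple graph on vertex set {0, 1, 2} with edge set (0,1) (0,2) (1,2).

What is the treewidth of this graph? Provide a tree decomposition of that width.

A single bag containing all 3 vertices is trivially a valid decomposition of width 2. On the other hand G contains the 3-clique {0, 1, 2}. A clique must lie in a single bag of any decomposition, so no decomposition can have width below 2. Therefore the treewidth is 2.

Treewidth 2.
One such decomposition:
Bags: B1 = {0, 1, 2}
Tree: (single bag)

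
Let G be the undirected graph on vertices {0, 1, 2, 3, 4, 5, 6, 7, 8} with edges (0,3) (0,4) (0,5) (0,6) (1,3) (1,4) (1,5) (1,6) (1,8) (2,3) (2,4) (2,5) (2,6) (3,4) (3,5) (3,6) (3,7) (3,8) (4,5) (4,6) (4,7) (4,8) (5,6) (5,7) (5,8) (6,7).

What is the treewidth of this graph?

A width-4 tree decomposition is:
Bags: B1 = {3, 4, 5, 6, 7}  B2 = {1, 3, 4, 5, 6}  B3 = {0, 3, 4, 5, 6}  B4 = {2, 3, 4, 5, 6}  B5 = {1, 3, 4, 5, 8}
Tree: B1–B2, B2–B3, B2–B4, B2–B5
Every bag has size at most 5, so the width is 5 − 1 = 4 and tw(G) ≤ 4. On the other hand G contains the 5-clique {1, 3, 4, 5, 8}. A clique must lie in a single bag of any decomposition, so no decomposition can have width below 4. Therefore the treewidth is 4.

4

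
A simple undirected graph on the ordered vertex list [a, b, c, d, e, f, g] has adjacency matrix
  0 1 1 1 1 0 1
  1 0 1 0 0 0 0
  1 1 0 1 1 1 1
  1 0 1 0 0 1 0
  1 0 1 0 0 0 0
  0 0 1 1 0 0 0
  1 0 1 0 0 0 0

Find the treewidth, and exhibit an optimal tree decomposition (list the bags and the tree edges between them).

The largest bag has 3 vertices, giving width 2; this decomposition certifies tw(G) ≤ 2. Conversely, {a, c, d} is a clique of size 3, and the vertices of any clique must share a bag in every tree decomposition; so some bag has ≥ 3 vertices and tw(G) ≥ 2. The upper and lower bounds meet at 2, so that is the treewidth.

Treewidth 2.
One such decomposition:
Bags: B1 = {a, c, d}  B2 = {a, c, e}  B3 = {a, c, g}  B4 = {a, b, c}  B5 = {c, d, f}
Tree: B1–B2, B1–B3, B2–B4, B1–B5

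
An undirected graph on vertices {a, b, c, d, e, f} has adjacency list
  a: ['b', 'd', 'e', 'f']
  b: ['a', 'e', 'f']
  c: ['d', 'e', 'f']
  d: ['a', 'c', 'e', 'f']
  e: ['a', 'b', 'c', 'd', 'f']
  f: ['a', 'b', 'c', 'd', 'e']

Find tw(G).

A width-3 tree decomposition is:
Bags: B1 = {a, d, e, f}  B2 = {c, d, e, f}  B3 = {a, b, e, f}
Tree: B1–B2, B1–B3
The largest bag has 4 vertices, giving width 3; this decomposition certifies tw(G) ≤ 3. On the other hand G contains the 4-clique {c, d, e, f}. A clique must lie in a single bag of any decomposition, so no decomposition can have width below 3. Combining the bounds, tw(G) = 3.

3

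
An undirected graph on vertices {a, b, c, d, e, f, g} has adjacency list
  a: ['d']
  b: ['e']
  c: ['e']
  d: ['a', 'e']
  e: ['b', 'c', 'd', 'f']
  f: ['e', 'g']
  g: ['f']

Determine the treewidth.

1

A width-1 tree decomposition is:
Bags: B1 = {f, g}  B2 = {e, f}  B3 = {b, e}  B4 = {d, e}  B5 = {a, d}  B6 = {c, e}
Tree: B1–B2, B2–B3, B3–B4, B4–B5, B3–B6
The largest bag has 2 vertices, giving width 1; this decomposition certifies tw(G) ≤ 1. G has an edge, so its treewidth is at least 1. Combining the bounds, tw(G) = 1.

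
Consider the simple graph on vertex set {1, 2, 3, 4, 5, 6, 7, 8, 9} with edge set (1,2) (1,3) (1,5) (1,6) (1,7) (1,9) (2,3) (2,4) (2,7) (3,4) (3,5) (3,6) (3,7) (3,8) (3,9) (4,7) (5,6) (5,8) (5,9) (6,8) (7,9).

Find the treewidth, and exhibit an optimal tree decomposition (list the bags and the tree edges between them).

Treewidth 3.
One such decomposition:
Bags: B1 = {1, 3, 7, 9}  B2 = {1, 2, 3, 7}  B3 = {1, 3, 5, 9}  B4 = {1, 3, 5, 6}  B5 = {3, 5, 6, 8}  B6 = {2, 3, 4, 7}
Tree: B1–B2, B1–B3, B3–B4, B4–B5, B2–B6

Every bag has size at most 4, so the width is 4 − 1 = 3 and tw(G) ≤ 3. On the other hand G contains the 4-clique {3, 5, 6, 8}. A clique must lie in a single bag of any decomposition, so no decomposition can have width below 3. Combining the bounds, tw(G) = 3.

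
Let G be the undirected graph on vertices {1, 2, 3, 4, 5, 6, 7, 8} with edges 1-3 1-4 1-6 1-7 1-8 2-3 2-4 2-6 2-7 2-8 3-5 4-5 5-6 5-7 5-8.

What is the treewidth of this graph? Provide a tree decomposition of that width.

The largest bag has 4 vertices, giving width 3; this decomposition certifies tw(G) ≤ 3. For the lower bound: the 4 vertex sets {2,8}, {3,5}, {1}, {7} are disjoint, each induces a connected subgraph, and every pair is joined by at least one edge of G. Contracting each set to a single vertex therefore yields K_{4} as a minor, and since treewidth is minor-monotone, tw(G) ≥ tw(K_{4}) = 3. Combining the bounds, tw(G) = 3.

Treewidth 3.
One optimal decomposition is:
Bags: B1 = {1, 2, 5, 8}  B2 = {1, 2, 3, 5}  B3 = {1, 2, 5, 7}  B4 = {1, 2, 4, 5}  B5 = {1, 2, 5, 6}
Tree: B1–B2, B2–B3, B3–B4, B4–B5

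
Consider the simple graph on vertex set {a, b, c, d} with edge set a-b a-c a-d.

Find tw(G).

A width-1 tree decomposition is:
Bags: B1 = {a, c}  B2 = {a, b}  B3 = {a, d}
Tree: B1–B2, B2–B3
Each bag holds 2 vertices, so the decomposition has width 1, which upper-bounds the treewidth. Since G has at least one edge (e.g. c–a), it is not an edgeless graph, so tw(G) ≥ 1. The upper and lower bounds meet at 1, so that is the treewidth.

1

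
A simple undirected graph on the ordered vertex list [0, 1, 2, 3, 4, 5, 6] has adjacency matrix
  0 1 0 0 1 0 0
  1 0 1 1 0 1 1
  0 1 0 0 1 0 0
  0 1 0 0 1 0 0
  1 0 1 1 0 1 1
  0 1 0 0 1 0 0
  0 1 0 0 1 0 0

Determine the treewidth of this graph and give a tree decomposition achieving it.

Treewidth 2.
One optimal decomposition is:
Bags: B1 = {1, 2, 4}  B2 = {1, 4, 6}  B3 = {1, 3, 4}  B4 = {0, 1, 4}  B5 = {1, 4, 5}
Tree: B1–B2, B2–B3, B3–B4, B4–B5

The largest bag has 3 vertices, giving width 2; this decomposition certifies tw(G) ≤ 2. The edges 4–2–1–6–4 form a cycle, so G is not a tree and its treewidth is at least 2. Combining the bounds, tw(G) = 2.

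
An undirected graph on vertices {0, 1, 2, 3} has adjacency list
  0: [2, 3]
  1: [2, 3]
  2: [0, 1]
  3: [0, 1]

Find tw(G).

2

A width-2 tree decomposition is:
Bags: B1 = {0, 1, 3}  B2 = {0, 1, 2}
Tree: B1–B2
Each bag holds 3 vertices, so the decomposition has width 2, which upper-bounds the treewidth. The edges 0–3–1–2–0 form a cycle, so G is not a tree and its treewidth is at least 2. Combining the bounds, tw(G) = 2.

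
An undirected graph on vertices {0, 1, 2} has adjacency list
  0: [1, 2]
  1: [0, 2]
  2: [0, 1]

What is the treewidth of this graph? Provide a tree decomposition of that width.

Treewidth 2.
One such decomposition:
Bags: B1 = {0, 1, 2}
Tree: (single bag)

With just one bag of size 3, the width is 3 − 1 = 2, so tw(G) ≤ 2. On the other hand G contains the 3-clique {0, 1, 2}. A clique must lie in a single bag of any decomposition, so no decomposition can have width below 2. Combining the bounds, tw(G) = 2.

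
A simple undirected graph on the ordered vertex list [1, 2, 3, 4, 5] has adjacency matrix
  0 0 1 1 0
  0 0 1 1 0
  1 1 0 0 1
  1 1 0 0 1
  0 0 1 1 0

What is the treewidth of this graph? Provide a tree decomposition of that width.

Each bag holds 3 vertices, so the decomposition has width 2, which upper-bounds the treewidth. Since 4–2–3–1–4 is a cycle in G, G is not acyclic. Forests are exactly the graphs of treewidth ≤ 1, so tw(G) ≥ 2. Therefore the treewidth is 2.

Treewidth 2.
One such decomposition:
Bags: B1 = {2, 3, 4}  B2 = {1, 3, 4}  B3 = {3, 4, 5}
Tree: B1–B2, B2–B3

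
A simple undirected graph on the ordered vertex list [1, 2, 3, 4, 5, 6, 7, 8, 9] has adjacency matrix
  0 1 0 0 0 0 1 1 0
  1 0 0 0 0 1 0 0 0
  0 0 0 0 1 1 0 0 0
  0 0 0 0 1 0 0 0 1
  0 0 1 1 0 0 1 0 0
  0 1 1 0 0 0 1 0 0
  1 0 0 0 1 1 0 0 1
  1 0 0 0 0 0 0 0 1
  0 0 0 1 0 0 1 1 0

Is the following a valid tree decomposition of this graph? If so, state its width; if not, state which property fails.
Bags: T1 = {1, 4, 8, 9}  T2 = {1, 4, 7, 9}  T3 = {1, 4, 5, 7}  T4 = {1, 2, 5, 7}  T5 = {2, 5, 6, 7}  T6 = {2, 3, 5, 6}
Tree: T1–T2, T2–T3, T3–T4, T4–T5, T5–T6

Yes; width 3.

Every vertex of G appears in some bag (union = {1, 2, 3, 4, 5, 6, 7, 8, 9}); every edge is covered by a bag; and for each vertex v the set of bags containing v is connected in the bag tree. The decomposition is therefore valid. The largest bag has 4 vertices, so the width is 3.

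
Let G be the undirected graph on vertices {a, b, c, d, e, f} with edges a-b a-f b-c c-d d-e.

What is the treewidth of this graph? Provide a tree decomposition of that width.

Every bag has size at most 2, so the width is 2 − 1 = 1 and tw(G) ≤ 1. Since G has at least one edge (e.g. f–a), it is not an edgeless graph, so tw(G) ≥ 1. Hence tw(G) = 1 exactly.

Treewidth 1.
One such decomposition:
Bags: B1 = {a, f}  B2 = {a, b}  B3 = {b, c}  B4 = {c, d}  B5 = {d, e}
Tree: B1–B2, B2–B3, B3–B4, B4–B5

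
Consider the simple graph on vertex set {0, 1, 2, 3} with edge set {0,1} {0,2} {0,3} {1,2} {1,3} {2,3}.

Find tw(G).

3

A width-3 tree decomposition is:
Bags: B1 = {0, 1, 2, 3}
Tree: (single bag)
With just one bag of size 4, the width is 4 − 1 = 3, so tw(G) ≤ 3. For the lower bound, the 4 vertices {0, 1, 2, 3} are pairwise adjacent, and any tree decomposition puts a clique entirely inside one bag — forcing width ≥ 3. Combining the bounds, tw(G) = 3.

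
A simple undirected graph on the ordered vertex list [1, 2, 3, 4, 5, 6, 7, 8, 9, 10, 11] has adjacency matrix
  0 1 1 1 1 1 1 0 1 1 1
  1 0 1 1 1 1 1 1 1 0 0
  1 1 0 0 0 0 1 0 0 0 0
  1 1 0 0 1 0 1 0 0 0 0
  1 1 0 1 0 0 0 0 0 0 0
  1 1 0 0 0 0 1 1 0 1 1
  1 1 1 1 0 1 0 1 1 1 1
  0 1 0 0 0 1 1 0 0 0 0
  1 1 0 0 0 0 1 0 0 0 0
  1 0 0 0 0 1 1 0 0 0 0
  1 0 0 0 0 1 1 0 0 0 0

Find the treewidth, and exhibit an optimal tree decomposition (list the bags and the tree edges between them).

The largest bag has 4 vertices, giving width 3; this decomposition certifies tw(G) ≤ 3. On the other hand G contains the 4-clique {2, 6, 7, 8}. A clique must lie in a single bag of any decomposition, so no decomposition can have width below 3. Hence tw(G) = 3 exactly.

Treewidth 3.
Bags: B1 = {1, 2, 4, 7}  B2 = {1, 2, 6, 7}  B3 = {1, 2, 4, 5}  B4 = {1, 6, 7, 10}  B5 = {2, 6, 7, 8}  B6 = {1, 2, 7, 9}  B7 = {1, 2, 3, 7}  B8 = {1, 6, 7, 11}
Tree: B1–B2, B1–B3, B2–B4, B2–B5, B1–B6, B1–B7, B4–B8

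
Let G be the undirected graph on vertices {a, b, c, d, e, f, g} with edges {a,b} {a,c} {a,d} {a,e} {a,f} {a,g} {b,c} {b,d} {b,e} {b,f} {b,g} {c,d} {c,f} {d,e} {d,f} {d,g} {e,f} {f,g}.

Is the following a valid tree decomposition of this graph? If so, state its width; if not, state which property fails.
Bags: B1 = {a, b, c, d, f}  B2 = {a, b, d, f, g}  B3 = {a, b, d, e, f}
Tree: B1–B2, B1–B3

Checking the three conditions: (i) the bags cover all of {a, b, c, d, e, f, g}; (ii) for each edge, some bag contains both endpoints; (iii) the bags containing any fixed vertex form a subtree. All hold, so the decomposition is valid with width 5 − 1 = 4.

Yes; width 4.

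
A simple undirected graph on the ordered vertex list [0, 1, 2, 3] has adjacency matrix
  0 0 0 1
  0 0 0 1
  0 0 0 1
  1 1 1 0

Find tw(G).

A width-1 tree decomposition is:
Bags: B1 = {2, 3}  B2 = {1, 3}  B3 = {0, 3}
Tree: B1–B2, B1–B3
Every bag has size at most 2, so the width is 2 − 1 = 1 and tw(G) ≤ 1. G has an edge, so its treewidth is at least 1. Combining the bounds, tw(G) = 1.

1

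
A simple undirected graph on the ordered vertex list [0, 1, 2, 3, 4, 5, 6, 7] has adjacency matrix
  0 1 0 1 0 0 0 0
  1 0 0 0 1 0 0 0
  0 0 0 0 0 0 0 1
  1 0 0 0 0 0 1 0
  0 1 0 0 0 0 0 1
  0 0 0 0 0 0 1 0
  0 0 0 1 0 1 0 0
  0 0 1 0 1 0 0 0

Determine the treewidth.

A width-1 tree decomposition is:
Bags: B1 = {2, 7}  B2 = {4, 7}  B3 = {1, 4}  B4 = {0, 1}  B5 = {0, 3}  B6 = {3, 6}  B7 = {5, 6}
Tree: B1–B2, B2–B3, B3–B4, B4–B5, B5–B6, B6–B7
The largest bag has 2 vertices, giving width 1; this decomposition certifies tw(G) ≤ 1. Any graph with an edge has treewidth ≥ 1, and G has the edge 2–7. Combining the bounds, tw(G) = 1.

1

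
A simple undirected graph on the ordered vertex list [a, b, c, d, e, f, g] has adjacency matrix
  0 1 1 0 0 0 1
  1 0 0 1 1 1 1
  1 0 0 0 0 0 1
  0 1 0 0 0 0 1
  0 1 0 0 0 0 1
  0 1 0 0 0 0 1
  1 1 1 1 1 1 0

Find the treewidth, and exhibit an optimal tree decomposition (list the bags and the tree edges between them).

Treewidth 2.
Bags: B1 = {b, d, g}  B2 = {a, b, g}  B3 = {a, c, g}  B4 = {b, f, g}  B5 = {b, e, g}
Tree: B1–B2, B2–B3, B2–B4, B4–B5

Every bag has size at most 3, so the width is 3 − 1 = 2 and tw(G) ≤ 2. On the other hand G contains the 3-clique {a, c, g}. A clique must lie in a single bag of any decomposition, so no decomposition can have width below 2. The upper and lower bounds meet at 2, so that is the treewidth.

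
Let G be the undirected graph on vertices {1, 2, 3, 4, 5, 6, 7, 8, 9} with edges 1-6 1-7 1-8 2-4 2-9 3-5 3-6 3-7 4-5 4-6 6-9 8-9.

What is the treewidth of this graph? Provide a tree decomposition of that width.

Each bag holds 4 vertices, so the decomposition has width 3, which upper-bounds the treewidth. For the lower bound: the 4 vertex sets {2,8,9}, {1}, {6}, {3,4,5,7} are disjoint, each induces a connected subgraph, and every pair is joined by at least one edge of G. Contracting each set to a single vertex therefore yields K_{4} as a minor, and since treewidth is minor-monotone, tw(G) ≥ tw(K_{4}) = 3. The upper and lower bounds meet at 3, so that is the treewidth.

Treewidth 3.
One optimal decomposition is:
Bags: B1 = {1, 2, 8, 9}  B2 = {1, 2, 6, 9}  B3 = {1, 2, 4, 6}  B4 = {1, 4, 6, 7}  B5 = {3, 4, 6, 7}  B6 = {3, 4, 5, 7}
Tree: B1–B2, B2–B3, B3–B4, B4–B5, B5–B6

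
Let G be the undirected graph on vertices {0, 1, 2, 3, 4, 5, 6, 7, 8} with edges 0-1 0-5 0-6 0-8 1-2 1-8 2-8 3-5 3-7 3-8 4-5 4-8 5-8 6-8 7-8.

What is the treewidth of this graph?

A width-2 tree decomposition is:
Bags: B1 = {4, 5, 8}  B2 = {3, 5, 8}  B3 = {0, 5, 8}  B4 = {0, 6, 8}  B5 = {0, 1, 8}  B6 = {1, 2, 8}  B7 = {3, 7, 8}
Tree: B1–B2, B1–B3, B3–B4, B3–B5, B5–B6, B2–B7
Every bag has size at most 3, so the width is 3 − 1 = 2 and tw(G) ≤ 2. On the other hand G contains the 3-clique {0, 1, 8}. A clique must lie in a single bag of any decomposition, so no decomposition can have width below 2. Combining the bounds, tw(G) = 2.

2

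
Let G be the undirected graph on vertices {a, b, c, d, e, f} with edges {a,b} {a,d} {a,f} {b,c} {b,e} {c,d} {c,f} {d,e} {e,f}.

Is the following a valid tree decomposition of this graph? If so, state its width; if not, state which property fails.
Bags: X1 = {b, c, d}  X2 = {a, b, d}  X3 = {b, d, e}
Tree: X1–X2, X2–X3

No — vertex f appears in no bag.

A tree decomposition must satisfy three properties: every vertex lies in some bag; for every edge, both endpoints lie together in some bag; and for every vertex, the bags containing it form a connected subtree. Here vertex f appears in no bag, so the decomposition is invalid.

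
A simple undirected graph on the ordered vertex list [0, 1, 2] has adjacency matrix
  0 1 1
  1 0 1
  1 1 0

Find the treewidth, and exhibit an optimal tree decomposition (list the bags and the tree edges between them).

With just one bag of size 3, the width is 3 − 1 = 2, so tw(G) ≤ 2. Conversely, {0, 1, 2} is a clique of size 3, and the vertices of any clique must share a bag in every tree decomposition; so some bag has ≥ 3 vertices and tw(G) ≥ 2. Hence tw(G) = 2 exactly.

Treewidth 2.
One such decomposition:
Bags: B1 = {0, 1, 2}
Tree: (single bag)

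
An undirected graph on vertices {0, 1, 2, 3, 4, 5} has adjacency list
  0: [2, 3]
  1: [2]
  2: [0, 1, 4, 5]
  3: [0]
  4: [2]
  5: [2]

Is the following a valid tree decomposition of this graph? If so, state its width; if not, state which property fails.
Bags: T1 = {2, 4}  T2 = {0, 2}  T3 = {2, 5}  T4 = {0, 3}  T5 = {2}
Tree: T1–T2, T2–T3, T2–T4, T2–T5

A tree decomposition must satisfy three properties: every vertex lies in some bag; for every edge, both endpoints lie together in some bag; and for every vertex, the bags containing it form a connected subtree. Here vertex 1 appears in no bag, so the decomposition is invalid.

No — vertex 1 appears in no bag.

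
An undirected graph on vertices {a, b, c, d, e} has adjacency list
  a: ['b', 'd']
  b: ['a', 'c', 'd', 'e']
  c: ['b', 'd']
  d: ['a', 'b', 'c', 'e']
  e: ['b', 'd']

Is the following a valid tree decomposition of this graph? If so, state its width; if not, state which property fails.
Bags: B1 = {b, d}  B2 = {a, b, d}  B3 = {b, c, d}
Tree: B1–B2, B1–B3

No — vertex e appears in no bag.

A tree decomposition must satisfy three properties: every vertex lies in some bag; for every edge, both endpoints lie together in some bag; and for every vertex, the bags containing it form a connected subtree. Here vertex e appears in no bag, so the decomposition is invalid.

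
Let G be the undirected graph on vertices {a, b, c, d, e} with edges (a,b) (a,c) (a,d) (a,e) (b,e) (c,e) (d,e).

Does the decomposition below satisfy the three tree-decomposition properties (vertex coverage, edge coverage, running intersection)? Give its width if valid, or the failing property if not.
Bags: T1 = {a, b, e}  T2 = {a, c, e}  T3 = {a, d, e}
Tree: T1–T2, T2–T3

Checking the three conditions: (i) the bags cover all of {a, b, c, d, e}; (ii) for each edge, some bag contains both endpoints; (iii) the bags containing any fixed vertex form a subtree. All hold, so the decomposition is valid with width 3 − 1 = 2.

Yes; width 2.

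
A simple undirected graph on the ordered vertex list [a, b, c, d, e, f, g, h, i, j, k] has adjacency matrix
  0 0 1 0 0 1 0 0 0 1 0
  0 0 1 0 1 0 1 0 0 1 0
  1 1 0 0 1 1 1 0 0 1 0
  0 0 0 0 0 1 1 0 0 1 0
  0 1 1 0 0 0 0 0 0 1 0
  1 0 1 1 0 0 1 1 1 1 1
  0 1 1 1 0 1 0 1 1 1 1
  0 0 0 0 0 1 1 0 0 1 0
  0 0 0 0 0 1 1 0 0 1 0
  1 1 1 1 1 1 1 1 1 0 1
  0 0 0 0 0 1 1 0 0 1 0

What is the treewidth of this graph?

A width-3 tree decomposition is:
Bags: B1 = {d, f, g, j}  B2 = {f, g, h, j}  B3 = {f, g, j, k}  B4 = {c, f, g, j}  B5 = {b, c, g, j}  B6 = {f, g, i, j}  B7 = {a, c, f, j}  B8 = {b, c, e, j}
Tree: B1–B2, B1–B3, B3–B4, B4–B5, B2–B6, B4–B7, B5–B8
Every bag has size at most 4, so the width is 4 − 1 = 3 and tw(G) ≤ 3. On the other hand G contains the 4-clique {b, c, e, j}. A clique must lie in a single bag of any decomposition, so no decomposition can have width below 3. Combining the bounds, tw(G) = 3.

3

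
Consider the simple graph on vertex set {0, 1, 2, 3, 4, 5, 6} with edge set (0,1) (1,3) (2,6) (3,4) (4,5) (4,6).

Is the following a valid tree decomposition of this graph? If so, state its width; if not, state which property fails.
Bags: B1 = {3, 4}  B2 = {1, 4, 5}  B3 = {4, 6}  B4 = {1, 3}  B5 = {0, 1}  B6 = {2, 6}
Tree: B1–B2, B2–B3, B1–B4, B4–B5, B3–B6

No — bags containing vertex 1 are not connected in the tree.

A tree decomposition must satisfy three properties: every vertex lies in some bag; for every edge, both endpoints lie together in some bag; and for every vertex, the bags containing it form a connected subtree. Here bags containing vertex 1 are not connected in the tree, so the decomposition is invalid.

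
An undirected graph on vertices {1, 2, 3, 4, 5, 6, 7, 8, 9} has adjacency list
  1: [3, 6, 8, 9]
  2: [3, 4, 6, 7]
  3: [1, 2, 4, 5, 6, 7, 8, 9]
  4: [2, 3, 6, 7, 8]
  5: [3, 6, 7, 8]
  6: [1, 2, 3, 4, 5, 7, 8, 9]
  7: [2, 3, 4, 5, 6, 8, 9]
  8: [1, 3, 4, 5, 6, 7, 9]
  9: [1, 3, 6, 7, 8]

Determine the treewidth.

A width-4 tree decomposition is:
Bags: B1 = {2, 3, 4, 6, 7}  B2 = {3, 4, 6, 7, 8}  B3 = {3, 6, 7, 8, 9}  B4 = {1, 3, 6, 8, 9}  B5 = {3, 5, 6, 7, 8}
Tree: B1–B2, B2–B3, B3–B4, B3–B5
Each bag holds 5 vertices, so the decomposition has width 4, which upper-bounds the treewidth. For the lower bound, the 5 vertices {1, 3, 6, 8, 9} are pairwise adjacent, and any tree decomposition puts a clique entirely inside one bag — forcing width ≥ 4. Therefore the treewidth is 4.

4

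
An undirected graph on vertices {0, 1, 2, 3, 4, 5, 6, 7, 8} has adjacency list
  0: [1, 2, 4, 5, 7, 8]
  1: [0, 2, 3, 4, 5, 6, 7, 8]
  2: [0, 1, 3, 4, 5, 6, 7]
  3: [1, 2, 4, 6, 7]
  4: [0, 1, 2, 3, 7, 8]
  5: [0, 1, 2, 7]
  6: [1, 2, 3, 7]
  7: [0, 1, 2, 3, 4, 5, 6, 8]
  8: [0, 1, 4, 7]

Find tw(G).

A width-4 tree decomposition is:
Bags: B1 = {0, 1, 2, 4, 7}  B2 = {1, 2, 3, 4, 7}  B3 = {0, 1, 4, 7, 8}  B4 = {0, 1, 2, 5, 7}  B5 = {1, 2, 3, 6, 7}
Tree: B1–B2, B1–B3, B1–B4, B2–B5
Each bag holds 5 vertices, so the decomposition has width 4, which upper-bounds the treewidth. Conversely, {0, 1, 4, 7, 8} is a clique of size 5, and the vertices of any clique must share a bag in every tree decomposition; so some bag has ≥ 5 vertices and tw(G) ≥ 4. Hence tw(G) = 4 exactly.

4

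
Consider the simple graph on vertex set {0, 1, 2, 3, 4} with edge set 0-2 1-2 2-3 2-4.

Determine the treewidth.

1

A width-1 tree decomposition is:
Bags: B1 = {0, 2}  B2 = {2, 4}  B3 = {2, 3}  B4 = {1, 2}
Tree: B1–B2, B2–B3, B2–B4
The largest bag has 2 vertices, giving width 1; this decomposition certifies tw(G) ≤ 1. Any graph with an edge has treewidth ≥ 1, and G has the edge 2–0. Combining the bounds, tw(G) = 1.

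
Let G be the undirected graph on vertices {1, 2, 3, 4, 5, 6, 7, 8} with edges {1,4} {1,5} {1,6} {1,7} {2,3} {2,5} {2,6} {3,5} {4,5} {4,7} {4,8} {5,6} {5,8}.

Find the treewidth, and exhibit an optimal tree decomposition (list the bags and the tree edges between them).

The largest bag has 3 vertices, giving width 2; this decomposition certifies tw(G) ≤ 2. For the lower bound, the 3 vertices {4, 5, 8} are pairwise adjacent, and any tree decomposition puts a clique entirely inside one bag — forcing width ≥ 2. Combining the bounds, tw(G) = 2.

Treewidth 2.
One optimal decomposition is:
Bags: B1 = {2, 5, 6}  B2 = {1, 5, 6}  B3 = {1, 4, 5}  B4 = {4, 5, 8}  B5 = {1, 4, 7}  B6 = {2, 3, 5}
Tree: B1–B2, B2–B3, B3–B4, B3–B5, B1–B6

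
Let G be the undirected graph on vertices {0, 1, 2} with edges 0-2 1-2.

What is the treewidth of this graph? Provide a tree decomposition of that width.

Treewidth 1.
Bags: B1 = {1, 2}  B2 = {0, 2}
Tree: B1–B2

Every bag has size at most 2, so the width is 2 − 1 = 1 and tw(G) ≤ 1. Since G has at least one edge (e.g. 1–2), it is not an edgeless graph, so tw(G) ≥ 1. Hence tw(G) = 1 exactly.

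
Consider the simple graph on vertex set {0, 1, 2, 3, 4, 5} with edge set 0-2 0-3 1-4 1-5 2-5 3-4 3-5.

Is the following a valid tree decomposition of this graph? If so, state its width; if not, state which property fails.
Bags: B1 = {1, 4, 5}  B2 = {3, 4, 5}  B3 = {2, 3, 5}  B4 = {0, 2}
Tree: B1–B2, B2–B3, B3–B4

A tree decomposition must satisfy three properties: every vertex lies in some bag; for every edge, both endpoints lie together in some bag; and for every vertex, the bags containing it form a connected subtree. Here edge (3,0) lies in no bag, so the decomposition is invalid.

No — edge (3,0) lies in no bag.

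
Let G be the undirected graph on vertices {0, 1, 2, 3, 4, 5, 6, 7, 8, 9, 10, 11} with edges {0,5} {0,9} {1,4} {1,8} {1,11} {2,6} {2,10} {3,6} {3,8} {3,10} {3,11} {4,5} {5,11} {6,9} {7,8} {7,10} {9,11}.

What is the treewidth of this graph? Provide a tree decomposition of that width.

Every bag has size at most 4, so the width is 4 − 1 = 3 and tw(G) ≤ 3. For the lower bound: the 4 vertex sets {0,4,5}, {9}, {11}, {1,3,6,8} are disjoint, each induces a connected subgraph, and every pair is joined by at least one edge of G. Contracting each set to a single vertex therefore yields K_{4} as a minor, and since treewidth is minor-monotone, tw(G) ≥ tw(K_{4}) = 3. The upper and lower bounds meet at 3, so that is the treewidth.

Treewidth 3.
Bags: B1 = {0, 4, 5, 9}  B2 = {4, 5, 9, 11}  B3 = {1, 4, 9, 11}  B4 = {1, 6, 9, 11}  B5 = {1, 3, 6, 11}  B6 = {1, 3, 6, 8}  B7 = {2, 3, 6, 8}  B8 = {2, 3, 8, 10}  B9 = {2, 7, 8, 10}
Tree: B1–B2, B2–B3, B3–B4, B4–B5, B5–B6, B6–B7, B7–B8, B8–B9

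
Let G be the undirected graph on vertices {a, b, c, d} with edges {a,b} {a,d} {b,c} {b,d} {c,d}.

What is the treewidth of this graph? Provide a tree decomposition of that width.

Treewidth 2.
One such decomposition:
Bags: B1 = {b, c, d}  B2 = {a, b, d}
Tree: B1–B2

The largest bag has 3 vertices, giving width 2; this decomposition certifies tw(G) ≤ 2. For the lower bound, the 3 vertices {b, c, d} are pairwise adjacent, and any tree decomposition puts a clique entirely inside one bag — forcing width ≥ 2. Hence tw(G) = 2 exactly.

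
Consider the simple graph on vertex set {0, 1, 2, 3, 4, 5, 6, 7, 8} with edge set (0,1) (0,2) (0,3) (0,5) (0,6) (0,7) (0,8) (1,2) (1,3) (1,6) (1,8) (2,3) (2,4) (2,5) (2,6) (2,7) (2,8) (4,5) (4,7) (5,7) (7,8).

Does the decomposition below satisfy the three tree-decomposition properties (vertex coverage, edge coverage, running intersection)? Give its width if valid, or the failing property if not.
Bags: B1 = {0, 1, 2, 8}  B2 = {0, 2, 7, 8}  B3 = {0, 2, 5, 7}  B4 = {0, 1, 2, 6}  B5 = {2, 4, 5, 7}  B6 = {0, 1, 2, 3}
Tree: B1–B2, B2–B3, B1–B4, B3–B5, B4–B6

Yes; width 3.

Every vertex of G appears in some bag (union = {0, 1, 2, 3, 4, 5, 6, 7, 8}); every edge is covered by a bag; and for each vertex v the set of bags containing v is connected in the bag tree. The decomposition is therefore valid. The largest bag has 4 vertices, so the width is 3.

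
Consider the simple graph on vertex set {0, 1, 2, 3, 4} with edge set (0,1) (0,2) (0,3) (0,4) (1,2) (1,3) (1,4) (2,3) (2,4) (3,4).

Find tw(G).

A width-4 tree decomposition is:
Bags: B1 = {0, 1, 2, 3, 4}
Tree: (single bag)
With just one bag of size 5, the width is 5 − 1 = 4, so tw(G) ≤ 4. On the other hand G contains the 5-clique {0, 1, 2, 3, 4}. A clique must lie in a single bag of any decomposition, so no decomposition can have width below 4. Combining the bounds, tw(G) = 4.

4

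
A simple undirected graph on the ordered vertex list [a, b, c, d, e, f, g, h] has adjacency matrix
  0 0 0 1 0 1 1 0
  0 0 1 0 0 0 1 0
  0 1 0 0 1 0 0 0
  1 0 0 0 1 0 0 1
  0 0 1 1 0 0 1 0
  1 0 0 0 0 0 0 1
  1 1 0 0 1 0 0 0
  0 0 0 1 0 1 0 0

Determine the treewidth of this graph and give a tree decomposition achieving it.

Every bag has size at most 3, so the width is 3 − 1 = 2 and tw(G) ≤ 2. Since f–h–d–a–f is a cycle in G, G is not acyclic. Forests are exactly the graphs of treewidth ≤ 1, so tw(G) ≥ 2. The upper and lower bounds meet at 2, so that is the treewidth.

Treewidth 2.
Bags: B1 = {a, f, h}  B2 = {a, d, h}  B3 = {a, d, g}  B4 = {d, e, g}  B5 = {b, e, g}  B6 = {b, c, e}
Tree: B1–B2, B2–B3, B3–B4, B4–B5, B5–B6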